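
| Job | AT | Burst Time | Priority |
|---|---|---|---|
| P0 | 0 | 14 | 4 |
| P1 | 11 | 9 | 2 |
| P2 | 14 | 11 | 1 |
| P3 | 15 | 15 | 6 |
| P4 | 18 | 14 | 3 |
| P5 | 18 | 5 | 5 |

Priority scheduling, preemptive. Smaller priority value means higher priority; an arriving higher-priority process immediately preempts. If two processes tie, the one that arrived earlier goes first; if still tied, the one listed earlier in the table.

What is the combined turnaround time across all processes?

194

Schedule: | P0 0-11 | P1 11-14 | P2 14-25 | P1 25-31 | P4 31-45 | P0 45-48 | P5 48-53 | P3 53-68 |
Completion: P0=48  P1=31  P2=25  P3=68  P4=45  P5=53
Turnaround (C−A): P0=48  P1=20  P2=11  P3=53  P4=27  P5=35
Turnaround = completion − arrival: P0=48, P1=20, P2=11, P3=53, P4=27, P5=35
Total turnaround = 48 + 20 + 11 + 53 + 27 + 35 = 194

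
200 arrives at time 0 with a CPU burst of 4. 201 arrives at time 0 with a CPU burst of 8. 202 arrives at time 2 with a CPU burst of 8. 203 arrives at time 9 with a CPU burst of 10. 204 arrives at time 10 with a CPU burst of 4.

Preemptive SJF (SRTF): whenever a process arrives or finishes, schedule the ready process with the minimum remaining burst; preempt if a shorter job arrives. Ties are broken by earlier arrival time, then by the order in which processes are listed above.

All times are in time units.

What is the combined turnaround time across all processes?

69

Timeline: | 200 0-4 | 201 4-12 | 204 12-16 | 202 16-24 | 203 24-34 |
Completion: 200=4  201=12  202=24  203=34  204=16
Turnaround (C−A): 200=4  201=12  202=22  203=25  204=6
Turnaround = completion − arrival: 200=4, 201=12, 202=22, 203=25, 204=6
Total turnaround = 4 + 12 + 22 + 25 + 6 = 69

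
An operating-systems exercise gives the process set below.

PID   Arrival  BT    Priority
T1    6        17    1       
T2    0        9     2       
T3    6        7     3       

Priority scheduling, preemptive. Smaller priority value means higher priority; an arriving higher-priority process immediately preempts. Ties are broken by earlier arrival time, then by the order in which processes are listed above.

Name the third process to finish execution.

T3

Timeline: | T2 0-6 | T1 6-23 | T2 23-26 | T3 26-33 |
Completion: T1=23  T2=26  T3=33
Turnaround (C−A): T1=17  T2=26  T3=27
Finish order: T1 → T2 → T3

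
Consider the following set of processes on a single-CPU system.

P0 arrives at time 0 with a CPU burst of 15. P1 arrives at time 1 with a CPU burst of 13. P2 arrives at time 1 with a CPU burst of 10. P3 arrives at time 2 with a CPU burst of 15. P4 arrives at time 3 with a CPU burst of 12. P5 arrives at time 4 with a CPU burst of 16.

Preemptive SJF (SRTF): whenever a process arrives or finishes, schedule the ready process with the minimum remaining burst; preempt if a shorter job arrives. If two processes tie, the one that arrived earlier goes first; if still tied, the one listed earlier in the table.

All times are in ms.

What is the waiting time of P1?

Timeline: | P0 0-1 | P2 1-11 | P4 11-23 | P1 23-36 | P0 36-50 | P3 50-65 | P5 65-81 |
Completion: P0=50  P1=36  P2=11  P3=65  P4=23  P5=81
Turnaround (C−A): P0=50  P1=35  P2=10  P3=63  P4=20  P5=77
Waiting(P1) = turnaround − burst = 35 − 13 = 22

22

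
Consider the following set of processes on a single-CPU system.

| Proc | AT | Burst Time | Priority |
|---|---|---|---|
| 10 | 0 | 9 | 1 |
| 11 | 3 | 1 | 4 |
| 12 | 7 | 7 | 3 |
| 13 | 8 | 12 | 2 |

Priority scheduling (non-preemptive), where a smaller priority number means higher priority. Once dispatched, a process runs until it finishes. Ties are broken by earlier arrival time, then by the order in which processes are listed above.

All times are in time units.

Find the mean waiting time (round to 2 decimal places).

Gantt: | 10 0-9 | 13 9-21 | 12 21-28 | 11 28-29 |
Completion: 10=9  11=29  12=28  13=21
Waiting times: 10=0, 11=25, 12=14, 13=1
Average waiting = (0+25+14+1) / 4 = 40/4 = 10.00

10.00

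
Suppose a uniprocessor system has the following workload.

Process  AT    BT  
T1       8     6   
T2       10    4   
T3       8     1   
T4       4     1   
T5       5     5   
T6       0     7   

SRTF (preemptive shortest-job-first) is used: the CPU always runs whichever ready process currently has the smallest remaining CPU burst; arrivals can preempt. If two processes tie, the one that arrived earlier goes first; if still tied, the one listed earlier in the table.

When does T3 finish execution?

9

Timeline: | T6 0-4 | T4 4-5 | T6 5-8 | T3 8-9 | T5 9-14 | T2 14-18 | T1 18-24 |
Completion: T1=24  T2=18  T3=9  T4=5  T5=14  T6=8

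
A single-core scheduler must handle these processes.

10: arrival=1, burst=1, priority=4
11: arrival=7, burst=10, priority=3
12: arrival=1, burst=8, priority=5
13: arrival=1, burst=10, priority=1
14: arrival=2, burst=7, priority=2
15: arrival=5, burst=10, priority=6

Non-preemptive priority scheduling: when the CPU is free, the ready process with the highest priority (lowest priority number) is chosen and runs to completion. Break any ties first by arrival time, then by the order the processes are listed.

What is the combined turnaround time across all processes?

153

Schedule: | idle 0-1 | 13 1-11 | 14 11-18 | 11 18-28 | 10 28-29 | 12 29-37 | 15 37-47 |
Completion: 10=29  11=28  12=37  13=11  14=18  15=47
Turnaround (C−A): 10=28  11=21  12=36  13=10  14=16  15=42
Turnaround = completion − arrival: 10=28, 11=21, 12=36, 13=10, 14=16, 15=42
Total turnaround = 28 + 21 + 36 + 10 + 16 + 42 = 153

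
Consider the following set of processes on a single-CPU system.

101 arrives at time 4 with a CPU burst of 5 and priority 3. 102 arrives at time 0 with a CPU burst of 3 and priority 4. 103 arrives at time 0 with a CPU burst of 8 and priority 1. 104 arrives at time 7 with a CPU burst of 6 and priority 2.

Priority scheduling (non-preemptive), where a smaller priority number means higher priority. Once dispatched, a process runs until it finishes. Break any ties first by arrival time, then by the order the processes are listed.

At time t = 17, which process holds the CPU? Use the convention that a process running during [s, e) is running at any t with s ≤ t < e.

101

Timeline: | 103 0-8 | 104 8-14 | 101 14-19 | 102 19-22 |
Completion: 101=19  102=22  103=8  104=14
Turnaround (C−A): 101=15  102=22  103=8  104=7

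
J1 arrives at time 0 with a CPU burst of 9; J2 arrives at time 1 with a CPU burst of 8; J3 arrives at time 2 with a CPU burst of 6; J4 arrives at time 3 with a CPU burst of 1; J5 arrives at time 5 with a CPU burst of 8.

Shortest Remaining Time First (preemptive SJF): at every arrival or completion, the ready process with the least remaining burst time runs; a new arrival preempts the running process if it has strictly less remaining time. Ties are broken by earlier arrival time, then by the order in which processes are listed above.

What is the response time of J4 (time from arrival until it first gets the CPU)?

Gantt: | J1 0-2 | J3 2-3 | J4 3-4 | J3 4-9 | J1 9-16 | J2 16-24 | J5 24-32 |
Completion: J1=16  J2=24  J3=9  J4=4  J5=32
Turnaround (C−A): J1=16  J2=23  J3=7  J4=1  J5=27
Response(J4) = first start − arrival = 3 − 3 = 0

0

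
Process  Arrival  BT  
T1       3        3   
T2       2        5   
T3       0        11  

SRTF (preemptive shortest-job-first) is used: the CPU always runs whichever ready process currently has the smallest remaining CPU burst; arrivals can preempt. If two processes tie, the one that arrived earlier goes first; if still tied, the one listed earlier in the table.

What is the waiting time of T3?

Schedule: | T3 0-2 | T2 2-3 | T1 3-6 | T2 6-10 | T3 10-19 |
Completion: T1=6  T2=10  T3=19
Turnaround (C−A): T1=3  T2=8  T3=19
Waiting(T3) = turnaround − burst = 19 − 11 = 8

8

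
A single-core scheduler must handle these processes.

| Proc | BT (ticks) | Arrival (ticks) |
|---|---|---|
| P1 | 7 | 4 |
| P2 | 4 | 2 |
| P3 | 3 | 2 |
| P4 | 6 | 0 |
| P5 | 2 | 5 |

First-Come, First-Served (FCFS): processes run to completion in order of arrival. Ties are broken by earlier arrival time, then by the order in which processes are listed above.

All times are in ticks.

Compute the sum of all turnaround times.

58

Schedule: | P4 0-6 | P2 6-10 | P3 10-13 | P1 13-20 | P5 20-22 |
Completion: P1=20  P2=10  P3=13  P4=6  P5=22
Turnaround (C−A): P1=16  P2=8  P3=11  P4=6  P5=17
Turnaround = completion − arrival: P1=16, P2=8, P3=11, P4=6, P5=17
Total turnaround = 16 + 8 + 11 + 6 + 17 = 58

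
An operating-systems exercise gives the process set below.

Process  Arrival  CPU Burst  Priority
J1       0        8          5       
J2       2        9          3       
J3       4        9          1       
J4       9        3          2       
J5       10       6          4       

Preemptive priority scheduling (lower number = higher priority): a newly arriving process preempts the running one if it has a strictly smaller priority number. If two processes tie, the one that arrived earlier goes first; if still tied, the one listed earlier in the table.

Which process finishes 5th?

Timeline: | J1 0-2 | J2 2-4 | J3 4-13 | J4 13-16 | J2 16-23 | J5 23-29 | J1 29-35 |
Completion: J1=35  J2=23  J3=13  J4=16  J5=29
Finish order: J3 → J4 → J2 → J5 → J1

J1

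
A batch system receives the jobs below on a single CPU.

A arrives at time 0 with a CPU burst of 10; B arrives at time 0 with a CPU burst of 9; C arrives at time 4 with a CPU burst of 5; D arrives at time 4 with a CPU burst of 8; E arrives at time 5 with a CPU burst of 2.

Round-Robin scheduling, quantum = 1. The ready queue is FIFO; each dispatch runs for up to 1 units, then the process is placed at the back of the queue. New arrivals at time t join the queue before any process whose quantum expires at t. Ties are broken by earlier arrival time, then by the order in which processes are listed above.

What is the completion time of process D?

Timeline: | A 0-1 | B 1-2 | A 2-3 | B 3-4 | A 4-5 | C 5-6 | D 6-7 | B 7-8 | E 8-9 | A 9-10 | C 10-11 | D 11-12 | B 12-13 | E 13-14 | A 14-15 | C 15-16 | D 16-17 | B 17-18 | A 18-19 | C 19-20 | D 20-21 | B 21-22 | A 22-23 | C 23-24 | D 24-25 | B 25-26 | A 26-27 | D 27-28 | B 28-29 | A 29-30 | D 30-31 | B 31-32 | A 32-33 | D 33-34 |
Completion: A=33  B=32  C=24  D=34  E=14

34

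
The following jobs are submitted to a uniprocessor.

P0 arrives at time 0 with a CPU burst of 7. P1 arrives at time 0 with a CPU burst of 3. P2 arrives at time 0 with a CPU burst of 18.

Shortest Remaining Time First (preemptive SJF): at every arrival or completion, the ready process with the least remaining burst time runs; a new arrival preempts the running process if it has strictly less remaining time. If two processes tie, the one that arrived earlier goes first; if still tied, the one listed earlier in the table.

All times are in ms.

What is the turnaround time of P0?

Gantt: | P1 0-3 | P0 3-10 | P2 10-28 |
Completion: P0=10  P1=3  P2=28
Turnaround (C−A): P0=10  P1=3  P2=28
Turnaround(P0) = completion − arrival = 10 − 0 = 10

10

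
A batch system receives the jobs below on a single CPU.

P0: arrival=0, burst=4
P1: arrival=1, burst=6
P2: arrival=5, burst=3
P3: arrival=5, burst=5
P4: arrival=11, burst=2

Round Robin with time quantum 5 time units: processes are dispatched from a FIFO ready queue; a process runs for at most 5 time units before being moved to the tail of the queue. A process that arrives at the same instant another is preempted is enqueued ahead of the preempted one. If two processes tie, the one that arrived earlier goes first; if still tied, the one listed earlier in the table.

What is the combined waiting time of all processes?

29

Schedule: | P0 0-4 | P1 4-9 | P2 9-12 | P3 12-17 | P1 17-18 | P4 18-20 |
Completion: P0=4  P1=18  P2=12  P3=17  P4=20
Turnaround (C−A): P0=4  P1=17  P2=7  P3=12  P4=9
Waiting = turnaround − burst: P0=0, P1=11, P2=4, P3=7, P4=7
Total waiting = 0 + 11 + 4 + 7 + 7 = 29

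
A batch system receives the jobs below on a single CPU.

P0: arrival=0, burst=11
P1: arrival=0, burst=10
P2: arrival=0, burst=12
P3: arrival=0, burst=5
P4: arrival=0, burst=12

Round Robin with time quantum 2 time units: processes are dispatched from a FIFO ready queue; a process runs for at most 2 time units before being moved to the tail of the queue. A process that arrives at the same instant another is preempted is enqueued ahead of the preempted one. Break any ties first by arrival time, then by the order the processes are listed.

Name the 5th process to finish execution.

Schedule: | P0 0-2 | P1 2-4 | P2 4-6 | P3 6-8 | P4 8-10 | P0 10-12 | P1 12-14 | P2 14-16 | P3 16-18 | P4 18-20 | P0 20-22 | P1 22-24 | P2 24-26 | P3 26-27 | P4 27-29 | P0 29-31 | P1 31-33 | P2 33-35 | P4 35-37 | P0 37-39 | P1 39-41 | P2 41-43 | P4 43-45 | P0 45-46 | P2 46-48 | P4 48-50 |
Completion: P0=46  P1=41  P2=48  P3=27  P4=50
Finish order: P3 → P1 → P0 → P2 → P4

P4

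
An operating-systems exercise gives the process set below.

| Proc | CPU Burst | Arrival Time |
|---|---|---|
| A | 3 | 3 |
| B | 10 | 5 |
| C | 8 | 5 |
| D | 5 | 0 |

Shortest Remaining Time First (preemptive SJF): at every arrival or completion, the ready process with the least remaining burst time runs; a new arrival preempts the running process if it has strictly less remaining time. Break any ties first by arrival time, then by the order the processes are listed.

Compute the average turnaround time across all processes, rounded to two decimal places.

10.50

Timeline: | D 0-5 | A 5-8 | C 8-16 | B 16-26 |
Completion: A=8  B=26  C=16  D=5
Turnaround times: A=5, B=21, C=11, D=5
Average turnaround = (5+21+11+5) / 4 = 42/4 = 10.50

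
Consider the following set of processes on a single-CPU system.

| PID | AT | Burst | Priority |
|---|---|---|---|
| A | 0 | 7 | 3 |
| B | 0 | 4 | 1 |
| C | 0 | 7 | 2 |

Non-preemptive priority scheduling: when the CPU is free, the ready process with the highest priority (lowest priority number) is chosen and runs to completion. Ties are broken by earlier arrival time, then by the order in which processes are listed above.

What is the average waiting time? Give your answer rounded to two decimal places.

Schedule: | B 0-4 | C 4-11 | A 11-18 |
Completion: A=18  B=4  C=11
Turnaround (C−A): A=18  B=4  C=11
Waiting times: A=11, B=0, C=4
Average waiting = (11+0+4) / 3 = 15/3 = 5.00

5.00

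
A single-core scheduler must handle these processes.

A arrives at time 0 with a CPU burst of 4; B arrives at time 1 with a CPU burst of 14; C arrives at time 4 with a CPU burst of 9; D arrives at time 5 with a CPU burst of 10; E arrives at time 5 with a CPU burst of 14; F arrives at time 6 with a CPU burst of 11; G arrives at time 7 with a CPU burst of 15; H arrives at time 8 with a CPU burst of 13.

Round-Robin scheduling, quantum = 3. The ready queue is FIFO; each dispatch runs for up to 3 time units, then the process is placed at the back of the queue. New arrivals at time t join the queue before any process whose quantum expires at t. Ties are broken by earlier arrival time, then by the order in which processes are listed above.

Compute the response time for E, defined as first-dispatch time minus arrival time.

Schedule: | A 0-3 | B 3-6 | A 6-7 | C 7-10 | D 10-13 | E 13-16 | F 16-19 | B 19-22 | G 22-25 | H 25-28 | C 28-31 | D 31-34 | E 34-37 | F 37-40 | B 40-43 | G 43-46 | H 46-49 | C 49-52 | D 52-55 | E 55-58 | F 58-61 | B 61-64 | G 64-67 | H 67-70 | D 70-71 | E 71-74 | F 74-76 | B 76-78 | G 78-81 | H 81-84 | E 84-86 | G 86-89 | H 89-90 |
Completion: A=7  B=78  C=52  D=71  E=86  F=76  G=89  H=90
Turnaround (C−A): A=7  B=77  C=48  D=66  E=81  F=70  G=82  H=82
Response(E) = first start − arrival = 13 − 5 = 8

8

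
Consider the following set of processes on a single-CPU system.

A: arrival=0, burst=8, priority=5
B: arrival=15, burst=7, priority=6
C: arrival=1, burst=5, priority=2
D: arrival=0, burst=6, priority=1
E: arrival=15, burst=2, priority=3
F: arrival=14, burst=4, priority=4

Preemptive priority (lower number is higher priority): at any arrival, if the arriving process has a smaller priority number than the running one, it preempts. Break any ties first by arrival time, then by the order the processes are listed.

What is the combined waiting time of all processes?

Gantt: | D 0-6 | C 6-11 | A 11-14 | F 14-15 | E 15-17 | F 17-20 | A 20-25 | B 25-32 |
Completion: A=25  B=32  C=11  D=6  E=17  F=20
Waiting = turnaround − burst: A=17, B=10, C=5, D=0, E=0, F=2
Total waiting = 17 + 10 + 5 + 0 + 0 + 2 = 34

34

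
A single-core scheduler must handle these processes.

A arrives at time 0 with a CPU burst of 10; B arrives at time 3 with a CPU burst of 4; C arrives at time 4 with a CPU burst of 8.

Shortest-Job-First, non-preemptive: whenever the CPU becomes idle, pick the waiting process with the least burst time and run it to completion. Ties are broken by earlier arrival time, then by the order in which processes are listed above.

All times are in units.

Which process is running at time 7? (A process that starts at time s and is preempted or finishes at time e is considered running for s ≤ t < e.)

Gantt: | A 0-10 | B 10-14 | C 14-22 |
Completion: A=10  B=14  C=22
Turnaround (C−A): A=10  B=11  C=18

A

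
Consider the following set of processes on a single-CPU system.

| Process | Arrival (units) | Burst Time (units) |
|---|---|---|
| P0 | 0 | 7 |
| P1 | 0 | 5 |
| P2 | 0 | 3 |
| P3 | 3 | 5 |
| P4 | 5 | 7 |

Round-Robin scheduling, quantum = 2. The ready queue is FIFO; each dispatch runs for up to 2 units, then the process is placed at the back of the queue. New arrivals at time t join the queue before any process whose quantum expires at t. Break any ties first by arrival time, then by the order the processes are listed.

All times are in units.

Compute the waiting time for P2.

Schedule: | P0 0-2 | P1 2-4 | P2 4-6 | P0 6-8 | P3 8-10 | P1 10-12 | P4 12-14 | P2 14-15 | P0 15-17 | P3 17-19 | P1 19-20 | P4 20-22 | P0 22-23 | P3 23-24 | P4 24-27 |
Completion: P0=23  P1=20  P2=15  P3=24  P4=27
Turnaround (C−A): P0=23  P1=20  P2=15  P3=21  P4=22
Waiting(P2) = turnaround − burst = 15 − 3 = 12

12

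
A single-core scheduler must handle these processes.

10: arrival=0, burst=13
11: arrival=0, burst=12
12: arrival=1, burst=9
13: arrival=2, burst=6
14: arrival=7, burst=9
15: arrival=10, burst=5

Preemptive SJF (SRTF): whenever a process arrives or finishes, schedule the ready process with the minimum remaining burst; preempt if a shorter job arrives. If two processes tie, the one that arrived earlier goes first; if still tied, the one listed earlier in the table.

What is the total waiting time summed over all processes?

95

Timeline: | 11 0-1 | 12 1-2 | 13 2-8 | 12 8-10 | 15 10-15 | 12 15-21 | 14 21-30 | 11 30-41 | 10 41-54 |
Completion: 10=54  11=41  12=21  13=8  14=30  15=15
Waiting = turnaround − burst: 10=41, 11=29, 12=11, 13=0, 14=14, 15=0
Total waiting = 41 + 29 + 11 + 0 + 14 + 0 = 95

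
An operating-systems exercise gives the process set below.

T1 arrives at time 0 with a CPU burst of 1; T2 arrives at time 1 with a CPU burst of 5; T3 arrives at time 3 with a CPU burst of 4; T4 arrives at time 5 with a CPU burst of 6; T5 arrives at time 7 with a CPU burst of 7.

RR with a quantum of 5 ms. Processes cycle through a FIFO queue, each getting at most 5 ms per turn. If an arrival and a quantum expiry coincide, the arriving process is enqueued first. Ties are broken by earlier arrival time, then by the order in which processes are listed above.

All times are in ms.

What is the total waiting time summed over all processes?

Schedule: | T1 0-1 | T2 1-6 | T3 6-10 | T4 10-15 | T5 15-20 | T4 20-21 | T5 21-23 |
Completion: T1=1  T2=6  T3=10  T4=21  T5=23
Waiting = turnaround − burst: T1=0, T2=0, T3=3, T4=10, T5=9
Total waiting = 0 + 0 + 3 + 10 + 9 = 22

22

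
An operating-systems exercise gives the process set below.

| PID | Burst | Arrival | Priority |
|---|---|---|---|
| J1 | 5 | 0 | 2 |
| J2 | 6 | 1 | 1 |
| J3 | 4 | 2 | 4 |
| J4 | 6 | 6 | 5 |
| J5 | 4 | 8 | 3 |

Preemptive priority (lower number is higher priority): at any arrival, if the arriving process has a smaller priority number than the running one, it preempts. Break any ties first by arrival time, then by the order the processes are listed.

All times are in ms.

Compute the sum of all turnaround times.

Timeline: | J1 0-1 | J2 1-7 | J1 7-11 | J5 11-15 | J3 15-19 | J4 19-25 |
Completion: J1=11  J2=7  J3=19  J4=25  J5=15
Turnaround = completion − arrival: J1=11, J2=6, J3=17, J4=19, J5=7
Total turnaround = 11 + 6 + 17 + 19 + 7 = 60

60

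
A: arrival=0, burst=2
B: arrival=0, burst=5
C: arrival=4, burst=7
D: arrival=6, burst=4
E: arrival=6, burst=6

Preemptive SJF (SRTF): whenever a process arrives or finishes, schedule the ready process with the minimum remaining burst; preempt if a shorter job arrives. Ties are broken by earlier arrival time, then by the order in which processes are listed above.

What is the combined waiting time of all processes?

Schedule: | A 0-2 | B 2-7 | D 7-11 | E 11-17 | C 17-24 |
Completion: A=2  B=7  C=24  D=11  E=17
Turnaround (C−A): A=2  B=7  C=20  D=5  E=11
Waiting = turnaround − burst: A=0, B=2, C=13, D=1, E=5
Total waiting = 0 + 2 + 13 + 1 + 5 = 21

21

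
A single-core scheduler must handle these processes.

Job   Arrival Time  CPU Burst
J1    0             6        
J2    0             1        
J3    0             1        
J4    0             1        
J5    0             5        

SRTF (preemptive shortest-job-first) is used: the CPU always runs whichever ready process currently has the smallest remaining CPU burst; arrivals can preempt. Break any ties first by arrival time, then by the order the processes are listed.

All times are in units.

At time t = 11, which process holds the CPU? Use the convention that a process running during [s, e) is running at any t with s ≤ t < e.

J1

Schedule: | J2 0-1 | J3 1-2 | J4 2-3 | J5 3-8 | J1 8-14 |
Completion: J1=14  J2=1  J3=2  J4=3  J5=8
Turnaround (C−A): J1=14  J2=1  J3=2  J4=3  J5=8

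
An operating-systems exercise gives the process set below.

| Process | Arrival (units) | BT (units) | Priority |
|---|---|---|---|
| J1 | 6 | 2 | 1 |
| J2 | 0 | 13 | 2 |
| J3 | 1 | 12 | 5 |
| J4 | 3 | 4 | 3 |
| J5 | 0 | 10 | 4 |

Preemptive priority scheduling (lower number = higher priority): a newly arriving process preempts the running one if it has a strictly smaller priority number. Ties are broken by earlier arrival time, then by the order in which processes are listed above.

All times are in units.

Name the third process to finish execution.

J4

Schedule: | J2 0-6 | J1 6-8 | J2 8-15 | J4 15-19 | J5 19-29 | J3 29-41 |
Completion: J1=8  J2=15  J3=41  J4=19  J5=29
Finish order: J1 → J2 → J4 → J5 → J3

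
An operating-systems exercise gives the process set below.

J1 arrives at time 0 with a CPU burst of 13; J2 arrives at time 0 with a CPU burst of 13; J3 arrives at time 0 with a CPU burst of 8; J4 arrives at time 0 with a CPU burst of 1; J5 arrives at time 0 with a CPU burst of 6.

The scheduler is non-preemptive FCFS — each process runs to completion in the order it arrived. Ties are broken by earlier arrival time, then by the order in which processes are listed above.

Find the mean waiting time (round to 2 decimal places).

21.60

Schedule: | J1 0-13 | J2 13-26 | J3 26-34 | J4 34-35 | J5 35-41 |
Completion: J1=13  J2=26  J3=34  J4=35  J5=41
Turnaround (C−A): J1=13  J2=26  J3=34  J4=35  J5=41
Waiting times: J1=0, J2=13, J3=26, J4=34, J5=35
Average waiting = (0+13+26+34+35) / 5 = 108/5 = 21.60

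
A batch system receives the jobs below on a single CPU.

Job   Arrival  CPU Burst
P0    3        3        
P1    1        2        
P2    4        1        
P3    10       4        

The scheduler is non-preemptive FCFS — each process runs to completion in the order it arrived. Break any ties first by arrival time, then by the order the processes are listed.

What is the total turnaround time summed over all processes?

12

Schedule: | idle 0-1 | P1 1-3 | P0 3-6 | P2 6-7 | idle 7-10 | P3 10-14 |
Completion: P0=6  P1=3  P2=7  P3=14
Turnaround = completion − arrival: P0=3, P1=2, P2=3, P3=4
Total turnaround = 3 + 2 + 3 + 4 = 12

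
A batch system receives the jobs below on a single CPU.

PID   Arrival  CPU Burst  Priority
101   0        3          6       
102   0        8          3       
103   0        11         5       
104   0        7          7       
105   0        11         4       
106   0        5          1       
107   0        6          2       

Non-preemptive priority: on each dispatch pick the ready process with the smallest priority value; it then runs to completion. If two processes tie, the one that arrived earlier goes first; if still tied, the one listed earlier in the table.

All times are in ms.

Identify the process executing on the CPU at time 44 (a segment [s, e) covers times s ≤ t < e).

Gantt: | 106 0-5 | 107 5-11 | 102 11-19 | 105 19-30 | 103 30-41 | 101 41-44 | 104 44-51 |
Completion: 101=44  102=19  103=41  104=51  105=30  106=5  107=11
Turnaround (C−A): 101=44  102=19  103=41  104=51  105=30  106=5  107=11

104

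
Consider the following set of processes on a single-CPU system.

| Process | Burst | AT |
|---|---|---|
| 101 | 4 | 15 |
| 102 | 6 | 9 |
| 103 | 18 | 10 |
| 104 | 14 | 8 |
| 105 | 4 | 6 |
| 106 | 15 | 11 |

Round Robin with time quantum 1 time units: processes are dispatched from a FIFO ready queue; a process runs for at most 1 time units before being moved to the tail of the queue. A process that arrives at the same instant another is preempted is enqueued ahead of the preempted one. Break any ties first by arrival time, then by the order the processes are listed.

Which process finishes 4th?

Schedule: | idle 0-6 | 105 6-8 | 104 8-9 | 105 9-10 | 102 10-11 | 104 11-12 | 103 12-13 | 105 13-14 | 106 14-15 | 102 15-16 | 104 16-17 | 103 17-18 | 101 18-19 | 106 19-20 | 102 20-21 | 104 21-22 | 103 22-23 | 101 23-24 | 106 24-25 | 102 25-26 | 104 26-27 | 103 27-28 | 101 28-29 | 106 29-30 | 102 30-31 | 104 31-32 | 103 32-33 | 101 33-34 | 106 34-35 | 102 35-36 | 104 36-37 | 103 37-38 | 106 38-39 | 104 39-40 | 103 40-41 | 106 41-42 | 104 42-43 | 103 43-44 | 106 44-45 | 104 45-46 | 103 46-47 | 106 47-48 | 104 48-49 | 103 49-50 | 106 50-51 | 104 51-52 | 103 52-53 | 106 53-54 | 104 54-55 | 103 55-56 | 106 56-57 | 104 57-58 | 103 58-59 | 106 59-60 | 103 60-61 | 106 61-62 | 103 62-63 | 106 63-64 | 103 64-67 |
Completion: 101=34  102=36  103=67  104=58  105=14  106=64
Turnaround (C−A): 101=19  102=27  103=57  104=50  105=8  106=53
Finish order: 105 → 101 → 102 → 104 → 106 → 103

104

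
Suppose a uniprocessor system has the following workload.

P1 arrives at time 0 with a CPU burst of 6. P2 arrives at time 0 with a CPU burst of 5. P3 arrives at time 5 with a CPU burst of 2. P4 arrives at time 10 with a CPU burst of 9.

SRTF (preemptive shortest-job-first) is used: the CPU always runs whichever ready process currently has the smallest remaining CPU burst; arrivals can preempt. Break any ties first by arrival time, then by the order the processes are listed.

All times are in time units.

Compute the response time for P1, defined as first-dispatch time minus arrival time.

7

Schedule: | P2 0-5 | P3 5-7 | P1 7-13 | P4 13-22 |
Completion: P1=13  P2=5  P3=7  P4=22
Turnaround (C−A): P1=13  P2=5  P3=2  P4=12
Response(P1) = first start − arrival = 7 − 0 = 7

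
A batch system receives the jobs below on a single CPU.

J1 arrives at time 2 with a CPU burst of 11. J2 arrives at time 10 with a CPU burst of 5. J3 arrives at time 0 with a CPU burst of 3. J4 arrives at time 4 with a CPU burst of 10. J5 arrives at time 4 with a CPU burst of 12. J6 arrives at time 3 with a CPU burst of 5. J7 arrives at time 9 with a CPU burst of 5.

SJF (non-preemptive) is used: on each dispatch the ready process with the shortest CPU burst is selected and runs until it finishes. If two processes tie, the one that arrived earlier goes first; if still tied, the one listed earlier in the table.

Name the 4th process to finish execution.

J7

Gantt: | J3 0-3 | J6 3-8 | J4 8-18 | J7 18-23 | J2 23-28 | J1 28-39 | J5 39-51 |
Completion: J1=39  J2=28  J3=3  J4=18  J5=51  J6=8  J7=23
Turnaround (C−A): J1=37  J2=18  J3=3  J4=14  J5=47  J6=5  J7=14
Finish order: J3 → J6 → J4 → J7 → J2 → J1 → J5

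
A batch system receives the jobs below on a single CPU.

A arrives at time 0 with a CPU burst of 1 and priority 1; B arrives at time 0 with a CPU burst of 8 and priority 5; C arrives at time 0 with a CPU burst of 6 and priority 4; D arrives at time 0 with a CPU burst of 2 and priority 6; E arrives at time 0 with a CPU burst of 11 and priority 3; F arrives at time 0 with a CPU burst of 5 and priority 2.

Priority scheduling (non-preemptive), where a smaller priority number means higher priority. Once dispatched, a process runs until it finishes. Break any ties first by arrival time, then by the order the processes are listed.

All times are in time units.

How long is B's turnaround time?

31

Schedule: | A 0-1 | F 1-6 | E 6-17 | C 17-23 | B 23-31 | D 31-33 |
Completion: A=1  B=31  C=23  D=33  E=17  F=6
Turnaround(B) = completion − arrival = 31 − 0 = 31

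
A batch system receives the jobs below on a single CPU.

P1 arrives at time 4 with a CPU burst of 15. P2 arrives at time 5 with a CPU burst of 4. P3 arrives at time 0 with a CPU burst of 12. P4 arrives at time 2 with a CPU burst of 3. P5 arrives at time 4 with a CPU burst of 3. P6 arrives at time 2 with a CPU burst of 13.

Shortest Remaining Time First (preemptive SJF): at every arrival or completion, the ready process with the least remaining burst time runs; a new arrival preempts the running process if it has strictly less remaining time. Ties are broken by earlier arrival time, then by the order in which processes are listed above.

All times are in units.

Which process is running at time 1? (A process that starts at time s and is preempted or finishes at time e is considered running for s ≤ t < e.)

Gantt: | P3 0-2 | P4 2-5 | P5 5-8 | P2 8-12 | P3 12-22 | P6 22-35 | P1 35-50 |
Completion: P1=50  P2=12  P3=22  P4=5  P5=8  P6=35

P3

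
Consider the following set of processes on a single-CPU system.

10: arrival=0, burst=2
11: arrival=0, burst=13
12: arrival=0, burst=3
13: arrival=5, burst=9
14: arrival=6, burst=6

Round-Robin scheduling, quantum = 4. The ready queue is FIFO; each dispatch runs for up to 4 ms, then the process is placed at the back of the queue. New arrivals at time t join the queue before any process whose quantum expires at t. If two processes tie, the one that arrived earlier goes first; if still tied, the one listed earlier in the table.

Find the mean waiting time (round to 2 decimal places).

Schedule: | 10 0-2 | 11 2-6 | 12 6-9 | 13 9-13 | 14 13-17 | 11 17-21 | 13 21-25 | 14 25-27 | 11 27-31 | 13 31-32 | 11 32-33 |
Completion: 10=2  11=33  12=9  13=32  14=27
Turnaround (C−A): 10=2  11=33  12=9  13=27  14=21
Waiting times: 10=0, 11=20, 12=6, 13=18, 14=15
Average waiting = (0+20+6+18+15) / 5 = 59/5 = 11.80

11.80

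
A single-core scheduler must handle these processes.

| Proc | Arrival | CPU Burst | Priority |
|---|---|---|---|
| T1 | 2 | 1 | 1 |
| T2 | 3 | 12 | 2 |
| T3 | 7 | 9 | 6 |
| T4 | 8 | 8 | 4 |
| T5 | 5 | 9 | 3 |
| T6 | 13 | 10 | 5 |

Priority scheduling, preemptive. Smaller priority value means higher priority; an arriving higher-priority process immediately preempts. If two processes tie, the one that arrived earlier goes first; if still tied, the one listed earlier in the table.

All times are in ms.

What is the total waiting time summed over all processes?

Schedule: | idle 0-2 | T1 2-3 | T2 3-15 | T5 15-24 | T4 24-32 | T6 32-42 | T3 42-51 |
Completion: T1=3  T2=15  T3=51  T4=32  T5=24  T6=42
Waiting = turnaround − burst: T1=0, T2=0, T3=35, T4=16, T5=10, T6=19
Total waiting = 0 + 0 + 35 + 16 + 10 + 19 = 80

80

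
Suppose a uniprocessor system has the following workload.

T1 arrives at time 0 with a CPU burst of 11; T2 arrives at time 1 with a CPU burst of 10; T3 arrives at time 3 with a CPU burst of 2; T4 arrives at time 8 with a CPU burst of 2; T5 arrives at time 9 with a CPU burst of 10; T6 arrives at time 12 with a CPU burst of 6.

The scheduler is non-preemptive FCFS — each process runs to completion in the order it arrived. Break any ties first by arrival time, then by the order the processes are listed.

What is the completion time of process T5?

35

Schedule: | T1 0-11 | T2 11-21 | T3 21-23 | T4 23-25 | T5 25-35 | T6 35-41 |
Completion: T1=11  T2=21  T3=23  T4=25  T5=35  T6=41
Turnaround (C−A): T1=11  T2=20  T3=20  T4=17  T5=26  T6=29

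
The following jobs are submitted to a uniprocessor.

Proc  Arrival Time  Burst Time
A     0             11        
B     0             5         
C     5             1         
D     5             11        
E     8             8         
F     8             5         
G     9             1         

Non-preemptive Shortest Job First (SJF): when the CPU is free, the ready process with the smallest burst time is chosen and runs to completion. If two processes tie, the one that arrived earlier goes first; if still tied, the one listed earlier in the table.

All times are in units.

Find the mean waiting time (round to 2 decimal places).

Gantt: | B 0-5 | C 5-6 | A 6-17 | G 17-18 | F 18-23 | E 23-31 | D 31-42 |
Completion: A=17  B=5  C=6  D=42  E=31  F=23  G=18
Waiting times: A=6, B=0, C=0, D=26, E=15, F=10, G=8
Average waiting = (6+0+0+26+15+10+8) / 7 = 65/7 = 9.29

9.29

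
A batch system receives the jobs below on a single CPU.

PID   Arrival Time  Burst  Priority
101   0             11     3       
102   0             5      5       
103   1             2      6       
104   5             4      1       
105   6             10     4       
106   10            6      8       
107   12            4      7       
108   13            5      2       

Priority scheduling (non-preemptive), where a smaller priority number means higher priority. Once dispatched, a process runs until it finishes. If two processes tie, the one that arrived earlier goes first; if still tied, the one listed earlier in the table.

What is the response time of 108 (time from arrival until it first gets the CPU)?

2

Schedule: | 101 0-11 | 104 11-15 | 108 15-20 | 105 20-30 | 102 30-35 | 103 35-37 | 107 37-41 | 106 41-47 |
Completion: 101=11  102=35  103=37  104=15  105=30  106=47  107=41  108=20
Turnaround (C−A): 101=11  102=35  103=36  104=10  105=24  106=37  107=29  108=7
Response(108) = first start − arrival = 15 − 13 = 2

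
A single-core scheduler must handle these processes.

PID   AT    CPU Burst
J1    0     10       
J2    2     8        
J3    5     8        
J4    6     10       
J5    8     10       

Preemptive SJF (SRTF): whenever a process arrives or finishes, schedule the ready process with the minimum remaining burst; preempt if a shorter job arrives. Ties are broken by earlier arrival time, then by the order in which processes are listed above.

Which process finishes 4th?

J4

Gantt: | J1 0-10 | J2 10-18 | J3 18-26 | J4 26-36 | J5 36-46 |
Completion: J1=10  J2=18  J3=26  J4=36  J5=46
Turnaround (C−A): J1=10  J2=16  J3=21  J4=30  J5=38
Finish order: J1 → J2 → J3 → J4 → J5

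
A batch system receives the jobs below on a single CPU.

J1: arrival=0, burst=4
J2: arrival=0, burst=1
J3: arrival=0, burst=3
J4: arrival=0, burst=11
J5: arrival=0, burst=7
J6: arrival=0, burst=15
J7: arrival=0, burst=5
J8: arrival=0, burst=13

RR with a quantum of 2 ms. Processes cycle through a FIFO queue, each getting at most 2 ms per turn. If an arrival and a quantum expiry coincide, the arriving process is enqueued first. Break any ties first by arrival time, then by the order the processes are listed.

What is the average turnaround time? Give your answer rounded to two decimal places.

Timeline: | J1 0-2 | J2 2-3 | J3 3-5 | J4 5-7 | J5 7-9 | J6 9-11 | J7 11-13 | J8 13-15 | J1 15-17 | J3 17-18 | J4 18-20 | J5 20-22 | J6 22-24 | J7 24-26 | J8 26-28 | J4 28-30 | J5 30-32 | J6 32-34 | J7 34-35 | J8 35-37 | J4 37-39 | J5 39-40 | J6 40-42 | J8 42-44 | J4 44-46 | J6 46-48 | J8 48-50 | J4 50-51 | J6 51-53 | J8 53-55 | J6 55-57 | J8 57-58 | J6 58-59 |
Completion: J1=17  J2=3  J3=18  J4=51  J5=40  J6=59  J7=35  J8=58
Turnaround (C−A): J1=17  J2=3  J3=18  J4=51  J5=40  J6=59  J7=35  J8=58
Turnaround times: J1=17, J2=3, J3=18, J4=51, J5=40, J6=59, J7=35, J8=58
Average turnaround = (17+3+18+51+40+59+35+58) / 8 = 281/8 = 35.13

35.13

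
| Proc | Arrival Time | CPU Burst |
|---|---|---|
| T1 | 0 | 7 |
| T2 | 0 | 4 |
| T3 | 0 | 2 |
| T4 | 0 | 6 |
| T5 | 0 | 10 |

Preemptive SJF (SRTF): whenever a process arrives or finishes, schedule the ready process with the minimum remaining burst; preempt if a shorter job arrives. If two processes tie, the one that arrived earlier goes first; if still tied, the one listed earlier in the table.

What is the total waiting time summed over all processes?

Timeline: | T3 0-2 | T2 2-6 | T4 6-12 | T1 12-19 | T5 19-29 |
Completion: T1=19  T2=6  T3=2  T4=12  T5=29
Waiting = turnaround − burst: T1=12, T2=2, T3=0, T4=6, T5=19
Total waiting = 12 + 2 + 0 + 6 + 19 = 39

39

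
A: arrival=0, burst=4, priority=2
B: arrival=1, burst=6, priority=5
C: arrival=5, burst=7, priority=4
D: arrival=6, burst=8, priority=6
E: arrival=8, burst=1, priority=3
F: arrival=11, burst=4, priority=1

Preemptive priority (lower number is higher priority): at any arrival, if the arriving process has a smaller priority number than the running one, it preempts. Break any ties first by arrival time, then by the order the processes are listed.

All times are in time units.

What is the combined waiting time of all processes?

36

Gantt: | A 0-4 | B 4-5 | C 5-8 | E 8-9 | C 9-11 | F 11-15 | C 15-17 | B 17-22 | D 22-30 |
Completion: A=4  B=22  C=17  D=30  E=9  F=15
Turnaround (C−A): A=4  B=21  C=12  D=24  E=1  F=4
Waiting = turnaround − burst: A=0, B=15, C=5, D=16, E=0, F=0
Total waiting = 0 + 15 + 5 + 16 + 0 + 0 = 36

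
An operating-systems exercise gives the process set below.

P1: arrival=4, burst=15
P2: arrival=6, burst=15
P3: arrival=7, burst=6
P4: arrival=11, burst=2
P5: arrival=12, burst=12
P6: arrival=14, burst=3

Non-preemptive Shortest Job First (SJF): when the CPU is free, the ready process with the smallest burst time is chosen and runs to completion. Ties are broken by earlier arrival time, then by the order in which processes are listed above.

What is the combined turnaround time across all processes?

Timeline: | idle 0-4 | P1 4-19 | P4 19-21 | P6 21-24 | P3 24-30 | P5 30-42 | P2 42-57 |
Completion: P1=19  P2=57  P3=30  P4=21  P5=42  P6=24
Turnaround (C−A): P1=15  P2=51  P3=23  P4=10  P5=30  P6=10
Turnaround = completion − arrival: P1=15, P2=51, P3=23, P4=10, P5=30, P6=10
Total turnaround = 15 + 51 + 23 + 10 + 30 + 10 = 139

139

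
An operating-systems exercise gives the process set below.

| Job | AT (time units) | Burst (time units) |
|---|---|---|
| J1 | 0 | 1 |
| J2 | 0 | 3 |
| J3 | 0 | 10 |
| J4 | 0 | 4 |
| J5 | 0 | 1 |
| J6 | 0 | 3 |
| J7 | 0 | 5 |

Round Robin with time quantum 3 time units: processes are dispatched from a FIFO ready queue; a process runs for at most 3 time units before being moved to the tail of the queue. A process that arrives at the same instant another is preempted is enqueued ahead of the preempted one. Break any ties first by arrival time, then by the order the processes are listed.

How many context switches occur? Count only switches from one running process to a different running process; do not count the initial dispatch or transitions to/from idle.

Gantt: | J1 0-1 | J2 1-4 | J3 4-7 | J4 7-10 | J5 10-11 | J6 11-14 | J7 14-17 | J3 17-20 | J4 20-21 | J7 21-23 | J3 23-27 |
Completion: J1=1  J2=4  J3=27  J4=21  J5=11  J6=14  J7=23

10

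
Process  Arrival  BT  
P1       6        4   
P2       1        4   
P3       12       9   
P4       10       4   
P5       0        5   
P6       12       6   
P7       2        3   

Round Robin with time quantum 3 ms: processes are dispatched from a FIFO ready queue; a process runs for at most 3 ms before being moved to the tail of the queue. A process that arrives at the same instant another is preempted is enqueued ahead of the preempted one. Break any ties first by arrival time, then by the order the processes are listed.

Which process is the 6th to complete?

Gantt: | P5 0-3 | P2 3-6 | P7 6-9 | P5 9-11 | P1 11-14 | P2 14-15 | P4 15-18 | P3 18-21 | P6 21-24 | P1 24-25 | P4 25-26 | P3 26-29 | P6 29-32 | P3 32-35 |
Completion: P1=25  P2=15  P3=35  P4=26  P5=11  P6=32  P7=9
Finish order: P7 → P5 → P2 → P1 → P4 → P6 → P3

P6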